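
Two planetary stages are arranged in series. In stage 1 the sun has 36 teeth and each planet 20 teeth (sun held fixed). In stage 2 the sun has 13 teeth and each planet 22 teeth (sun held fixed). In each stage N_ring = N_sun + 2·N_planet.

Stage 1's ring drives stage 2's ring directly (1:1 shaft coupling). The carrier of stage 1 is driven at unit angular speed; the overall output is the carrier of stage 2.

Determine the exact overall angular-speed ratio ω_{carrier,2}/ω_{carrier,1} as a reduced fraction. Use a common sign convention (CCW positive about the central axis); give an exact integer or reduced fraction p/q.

6/5

Stage 1: N_ring = 36 + 2·20 = 76
Stage 1: 36(ω_s−ω_c) = −76(ω_r−ω_c),  ω_s=0, ω_c=1
Stage 1: ω_r = 1 − (36/76)(0−1) = 28/19
  ⇒ ω_r¹/ω_c¹ = 28/19
Stage 2: N_ring = 13 + 2·22 = 57
Stage 2: 13(ω_s−ω_c) = −57(ω_r−ω_c),  ω_s=0, ω_r=1
Stage 2: 13(0−ω_c) = −57(1−ω_c)  ⇒  70ω_c = 57  ⇒  ω_c = 57/70
  ⇒ ω_c²/ω_r² = 57/70
Coupling ω_r² = ω_r¹ ⇒ overall = 28/19 × 57/70 = 6/5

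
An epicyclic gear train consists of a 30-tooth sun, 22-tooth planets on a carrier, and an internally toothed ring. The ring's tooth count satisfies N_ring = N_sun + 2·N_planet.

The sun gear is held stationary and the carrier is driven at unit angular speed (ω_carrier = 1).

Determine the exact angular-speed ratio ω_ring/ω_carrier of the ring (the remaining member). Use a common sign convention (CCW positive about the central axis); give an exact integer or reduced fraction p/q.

52/37

N_ring = 30 + 2·22 = 74
30(ω_s−ω_c) = −74(ω_r−ω_c),  ω_s=0, ω_c=1
ω_r = 1 − (30/74)(0−1) = 52/37
ω_r/ω_c = 52/37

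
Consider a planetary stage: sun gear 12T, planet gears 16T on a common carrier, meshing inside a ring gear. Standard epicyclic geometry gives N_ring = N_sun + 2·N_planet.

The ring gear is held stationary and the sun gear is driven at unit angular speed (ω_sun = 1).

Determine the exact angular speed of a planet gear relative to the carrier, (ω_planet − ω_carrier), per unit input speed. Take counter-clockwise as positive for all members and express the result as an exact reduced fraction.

-33/56

N_ring = 12 + 2·16 = 44
12(ω_s−ω_c) = −44(ω_r−ω_c),  ω_r=0, ω_s=1
12(1−ω_c) = −44(0−ω_c)  ⇒  56ω_c = 12  ⇒  ω_c = 3/14
sun–planet: 12·(1−3/14) = −16·(ω_p−ω_c)  ⇒  ω_p−ω_c = −(12/16)·(11/14) = -33/56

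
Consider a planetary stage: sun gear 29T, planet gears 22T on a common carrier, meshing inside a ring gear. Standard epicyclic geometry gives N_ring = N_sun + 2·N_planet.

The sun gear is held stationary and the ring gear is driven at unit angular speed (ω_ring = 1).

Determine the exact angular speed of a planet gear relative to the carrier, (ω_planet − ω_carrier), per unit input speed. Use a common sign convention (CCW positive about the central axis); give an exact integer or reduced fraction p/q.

2117/2244

N_ring = 29 + 2·22 = 73
29(ω_s−ω_c) = −73(ω_r−ω_c),  ω_s=0, ω_r=1
29(0−ω_c) = −73(1−ω_c)  ⇒  102ω_c = 73  ⇒  ω_c = 73/102
sun–planet: 29·(0−73/102) = −22·(ω_p−ω_c)  ⇒  ω_p−ω_c = −(29/22)·(-73/102) = 2117/2244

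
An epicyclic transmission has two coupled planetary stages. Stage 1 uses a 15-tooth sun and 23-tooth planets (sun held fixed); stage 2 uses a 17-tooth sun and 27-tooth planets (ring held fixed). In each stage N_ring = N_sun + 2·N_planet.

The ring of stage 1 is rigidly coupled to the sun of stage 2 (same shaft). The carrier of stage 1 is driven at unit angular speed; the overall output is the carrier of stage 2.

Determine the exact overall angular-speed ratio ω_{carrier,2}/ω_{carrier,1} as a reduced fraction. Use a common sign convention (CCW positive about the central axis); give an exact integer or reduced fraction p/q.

Stage 1: N_ring = 15 + 2·23 = 61
Stage 1: 15(ω_s−ω_c) = −61(ω_r−ω_c),  ω_s=0, ω_c=1
Stage 1: ω_r = 1 − (15/61)(0−1) = 76/61
  ⇒ ω_r¹/ω_c¹ = 76/61
Stage 2: N_ring = 17 + 2·27 = 71
Stage 2: 17(ω_s−ω_c) = −71(ω_r−ω_c),  ω_r=0, ω_s=1
Stage 2: 17(1−ω_c) = −71(0−ω_c)  ⇒  88ω_c = 17  ⇒  ω_c = 17/88
  ⇒ ω_c²/ω_s² = 17/88
Coupling ω_s² = ω_r¹ ⇒ overall = 76/61 × 17/88 = 323/1342

323/1342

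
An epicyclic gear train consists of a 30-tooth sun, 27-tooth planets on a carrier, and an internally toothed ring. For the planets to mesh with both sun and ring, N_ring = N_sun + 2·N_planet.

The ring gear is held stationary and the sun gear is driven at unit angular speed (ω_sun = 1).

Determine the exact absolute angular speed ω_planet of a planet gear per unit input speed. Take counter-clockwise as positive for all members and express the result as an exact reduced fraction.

N_ring = 30 + 2·27 = 84
30(ω_s−ω_c) = −84(ω_r−ω_c),  ω_r=0, ω_s=1
30(1−ω_c) = −84(0−ω_c)  ⇒  114ω_c = 30  ⇒  ω_c = 5/19
sun–planet: 30·(1−5/19) = −27·(ω_p−ω_c)  ⇒  ω_p−ω_c = −(30/27)·(14/19) = -140/171
ω_p = 5/19 − 140/171 = -5/9

-5/9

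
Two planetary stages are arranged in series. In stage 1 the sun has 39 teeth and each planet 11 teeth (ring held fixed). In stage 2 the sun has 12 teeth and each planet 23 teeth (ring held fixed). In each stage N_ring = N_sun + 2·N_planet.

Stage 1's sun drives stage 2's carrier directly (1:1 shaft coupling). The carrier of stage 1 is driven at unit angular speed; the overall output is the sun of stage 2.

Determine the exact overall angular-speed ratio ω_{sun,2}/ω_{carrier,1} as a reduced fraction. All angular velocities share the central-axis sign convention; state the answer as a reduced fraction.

1750/117

Stage 1: N_ring = 39 + 2·11 = 61
Stage 1: 39(ω_s−ω_c) = −61(ω_r−ω_c),  ω_r=0, ω_c=1
Stage 1: ω_s = 1 − (61/39)(0−1) = 100/39
  ⇒ ω_s¹/ω_c¹ = 100/39
Stage 2: N_ring = 12 + 2·23 = 58
Stage 2: 12(ω_s−ω_c) = −58(ω_r−ω_c),  ω_r=0, ω_c=1
Stage 2: ω_s = 1 − (58/12)(0−1) = 35/6
  ⇒ ω_s²/ω_c² = 35/6
Coupling ω_c² = ω_s¹ ⇒ overall = 100/39 × 35/6 = 1750/117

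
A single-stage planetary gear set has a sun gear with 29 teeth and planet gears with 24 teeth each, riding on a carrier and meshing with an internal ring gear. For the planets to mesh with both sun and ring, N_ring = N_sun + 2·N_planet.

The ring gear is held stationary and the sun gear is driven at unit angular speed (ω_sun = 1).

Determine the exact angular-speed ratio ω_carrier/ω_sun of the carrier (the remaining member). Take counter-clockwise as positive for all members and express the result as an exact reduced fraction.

N_ring = 29 + 2·24 = 77
29(ω_s−ω_c) = −77(ω_r−ω_c),  ω_r=0, ω_s=1
29(1−ω_c) = −77(0−ω_c)  ⇒  106ω_c = 29  ⇒  ω_c = 29/106
ω_c/ω_s = 29/106

29/106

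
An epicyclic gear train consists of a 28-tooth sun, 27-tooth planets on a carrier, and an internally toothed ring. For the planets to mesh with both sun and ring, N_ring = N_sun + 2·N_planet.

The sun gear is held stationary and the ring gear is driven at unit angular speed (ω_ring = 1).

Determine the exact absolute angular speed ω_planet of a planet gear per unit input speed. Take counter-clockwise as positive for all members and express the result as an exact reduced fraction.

41/27

N_ring = 28 + 2·27 = 82
28(ω_s−ω_c) = −82(ω_r−ω_c),  ω_s=0, ω_r=1
28(0−ω_c) = −82(1−ω_c)  ⇒  110ω_c = 82  ⇒  ω_c = 41/55
sun–planet: 28·(0−41/55) = −27·(ω_p−ω_c)  ⇒  ω_p−ω_c = −(28/27)·(-41/55) = 1148/1485
ω_p = 41/55 + 1148/1485 = 41/27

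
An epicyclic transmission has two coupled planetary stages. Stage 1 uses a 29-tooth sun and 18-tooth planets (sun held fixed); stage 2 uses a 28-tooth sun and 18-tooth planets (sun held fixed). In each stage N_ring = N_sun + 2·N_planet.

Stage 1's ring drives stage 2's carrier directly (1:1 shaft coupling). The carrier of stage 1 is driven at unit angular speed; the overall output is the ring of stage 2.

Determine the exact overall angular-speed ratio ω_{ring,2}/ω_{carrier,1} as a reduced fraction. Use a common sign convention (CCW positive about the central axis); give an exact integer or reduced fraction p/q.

1081/520

Stage 1: N_ring = 29 + 2·18 = 65
Stage 1: 29(ω_s−ω_c) = −65(ω_r−ω_c),  ω_s=0, ω_c=1
Stage 1: ω_r = 1 − (29/65)(0−1) = 94/65
  ⇒ ω_r¹/ω_c¹ = 94/65
Stage 2: N_ring = 28 + 2·18 = 64
Stage 2: 28(ω_s−ω_c) = −64(ω_r−ω_c),  ω_s=0, ω_c=1
Stage 2: ω_r = 1 − (28/64)(0−1) = 23/16
  ⇒ ω_r²/ω_c² = 23/16
Coupling ω_c² = ω_r¹ ⇒ overall = 94/65 × 23/16 = 1081/520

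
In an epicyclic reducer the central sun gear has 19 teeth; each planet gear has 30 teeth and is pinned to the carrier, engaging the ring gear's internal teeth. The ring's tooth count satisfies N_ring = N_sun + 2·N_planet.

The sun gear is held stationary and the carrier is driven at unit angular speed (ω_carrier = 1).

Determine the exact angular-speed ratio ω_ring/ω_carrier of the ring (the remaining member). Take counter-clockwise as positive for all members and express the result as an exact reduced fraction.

N_ring = 19 + 2·30 = 79
19(ω_s−ω_c) = −79(ω_r−ω_c),  ω_s=0, ω_c=1
ω_r = 1 − (19/79)(0−1) = 98/79
ω_r/ω_c = 98/79

98/79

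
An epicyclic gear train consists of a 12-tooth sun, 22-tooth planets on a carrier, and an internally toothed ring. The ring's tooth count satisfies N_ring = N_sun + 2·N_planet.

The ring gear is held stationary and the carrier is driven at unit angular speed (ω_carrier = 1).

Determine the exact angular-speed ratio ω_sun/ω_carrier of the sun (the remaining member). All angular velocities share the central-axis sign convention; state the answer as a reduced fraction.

17/3

N_ring = 12 + 2·22 = 56
12(ω_s−ω_c) = −56(ω_r−ω_c),  ω_r=0, ω_c=1
ω_s = 1 − (56/12)(0−1) = 17/3
ω_s/ω_c = 17/3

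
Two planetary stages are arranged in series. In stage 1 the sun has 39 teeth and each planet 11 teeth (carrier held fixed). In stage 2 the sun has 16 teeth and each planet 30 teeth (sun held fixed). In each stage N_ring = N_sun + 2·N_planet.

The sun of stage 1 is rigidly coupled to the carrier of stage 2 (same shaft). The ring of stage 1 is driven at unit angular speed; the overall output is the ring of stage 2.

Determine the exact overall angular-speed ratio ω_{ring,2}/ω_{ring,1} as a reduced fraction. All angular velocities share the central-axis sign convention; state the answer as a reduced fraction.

-1403/741

Stage 1: N_ring = 39 + 2·11 = 61
Stage 1: 39(ω_s−ω_c) = −61(ω_r−ω_c),  ω_c=0, ω_r=1
Stage 1: ω_s = 0 − (61/39)(1−0) = -61/39
  ⇒ ω_s¹/ω_r¹ = -61/39
Stage 2: N_ring = 16 + 2·30 = 76
Stage 2: 16(ω_s−ω_c) = −76(ω_r−ω_c),  ω_s=0, ω_c=1
Stage 2: ω_r = 1 − (16/76)(0−1) = 23/19
  ⇒ ω_r²/ω_c² = 23/19
Coupling ω_c² = ω_s¹ ⇒ overall = -61/39 × 23/19 = -1403/741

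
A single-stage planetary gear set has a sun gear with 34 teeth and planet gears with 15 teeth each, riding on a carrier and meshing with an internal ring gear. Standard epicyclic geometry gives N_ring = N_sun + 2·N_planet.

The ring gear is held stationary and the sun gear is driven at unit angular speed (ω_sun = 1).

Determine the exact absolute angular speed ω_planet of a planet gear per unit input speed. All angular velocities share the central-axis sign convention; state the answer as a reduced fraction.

-17/15

N_ring = 34 + 2·15 = 64
34(ω_s−ω_c) = −64(ω_r−ω_c),  ω_r=0, ω_s=1
34(1−ω_c) = −64(0−ω_c)  ⇒  98ω_c = 34  ⇒  ω_c = 17/49
sun–planet: 34·(1−17/49) = −15·(ω_p−ω_c)  ⇒  ω_p−ω_c = −(34/15)·(32/49) = -1088/735
ω_p = 17/49 − 1088/735 = -17/15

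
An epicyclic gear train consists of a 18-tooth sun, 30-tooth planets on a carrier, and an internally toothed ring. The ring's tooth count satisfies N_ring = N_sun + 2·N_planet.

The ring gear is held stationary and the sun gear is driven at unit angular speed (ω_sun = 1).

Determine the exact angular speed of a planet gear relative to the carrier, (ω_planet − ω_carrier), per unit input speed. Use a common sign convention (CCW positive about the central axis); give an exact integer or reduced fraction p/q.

N_ring = 18 + 2·30 = 78
18(ω_s−ω_c) = −78(ω_r−ω_c),  ω_r=0, ω_s=1
18(1−ω_c) = −78(0−ω_c)  ⇒  96ω_c = 18  ⇒  ω_c = 3/16
sun–planet: 18·(1−3/16) = −30·(ω_p−ω_c)  ⇒  ω_p−ω_c = −(18/30)·(13/16) = -39/80

-39/80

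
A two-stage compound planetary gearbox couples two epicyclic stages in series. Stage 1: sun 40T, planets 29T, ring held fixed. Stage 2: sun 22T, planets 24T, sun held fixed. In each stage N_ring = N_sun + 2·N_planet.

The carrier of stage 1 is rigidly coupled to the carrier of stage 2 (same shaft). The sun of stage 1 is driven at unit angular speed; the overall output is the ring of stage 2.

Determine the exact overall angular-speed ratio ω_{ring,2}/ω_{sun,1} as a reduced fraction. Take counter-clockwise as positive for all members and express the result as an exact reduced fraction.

8/21

Stage 1: N_ring = 40 + 2·29 = 98
Stage 1: 40(ω_s−ω_c) = −98(ω_r−ω_c),  ω_r=0, ω_s=1
Stage 1: 40(1−ω_c) = −98(0−ω_c)  ⇒  138ω_c = 40  ⇒  ω_c = 20/69
  ⇒ ω_c¹/ω_s¹ = 20/69
Stage 2: N_ring = 22 + 2·24 = 70
Stage 2: 22(ω_s−ω_c) = −70(ω_r−ω_c),  ω_s=0, ω_c=1
Stage 2: ω_r = 1 − (22/70)(0−1) = 46/35
  ⇒ ω_r²/ω_c² = 46/35
Coupling ω_c² = ω_c¹ ⇒ overall = 20/69 × 46/35 = 8/21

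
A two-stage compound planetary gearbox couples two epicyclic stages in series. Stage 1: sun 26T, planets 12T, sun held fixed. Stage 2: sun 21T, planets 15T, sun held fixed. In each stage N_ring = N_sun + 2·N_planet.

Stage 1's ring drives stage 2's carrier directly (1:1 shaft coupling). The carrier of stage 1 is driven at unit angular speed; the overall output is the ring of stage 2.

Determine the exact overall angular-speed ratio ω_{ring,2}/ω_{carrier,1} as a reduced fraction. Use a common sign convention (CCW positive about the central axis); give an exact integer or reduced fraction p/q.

912/425

Stage 1: N_ring = 26 + 2·12 = 50
Stage 1: 26(ω_s−ω_c) = −50(ω_r−ω_c),  ω_s=0, ω_c=1
Stage 1: ω_r = 1 − (26/50)(0−1) = 38/25
  ⇒ ω_r¹/ω_c¹ = 38/25
Stage 2: N_ring = 21 + 2·15 = 51
Stage 2: 21(ω_s−ω_c) = −51(ω_r−ω_c),  ω_s=0, ω_c=1
Stage 2: ω_r = 1 − (21/51)(0−1) = 24/17
  ⇒ ω_r²/ω_c² = 24/17
Coupling ω_c² = ω_r¹ ⇒ overall = 38/25 × 24/17 = 912/425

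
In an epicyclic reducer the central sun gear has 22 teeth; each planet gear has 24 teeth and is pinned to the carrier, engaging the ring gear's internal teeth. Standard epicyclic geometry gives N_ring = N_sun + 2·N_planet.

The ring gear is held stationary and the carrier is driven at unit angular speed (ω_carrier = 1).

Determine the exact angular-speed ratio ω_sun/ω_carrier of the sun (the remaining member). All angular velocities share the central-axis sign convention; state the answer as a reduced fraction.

N_ring = 22 + 2·24 = 70
22(ω_s−ω_c) = −70(ω_r−ω_c),  ω_r=0, ω_c=1
ω_s = 1 − (70/22)(0−1) = 46/11
ω_s/ω_c = 46/11

46/11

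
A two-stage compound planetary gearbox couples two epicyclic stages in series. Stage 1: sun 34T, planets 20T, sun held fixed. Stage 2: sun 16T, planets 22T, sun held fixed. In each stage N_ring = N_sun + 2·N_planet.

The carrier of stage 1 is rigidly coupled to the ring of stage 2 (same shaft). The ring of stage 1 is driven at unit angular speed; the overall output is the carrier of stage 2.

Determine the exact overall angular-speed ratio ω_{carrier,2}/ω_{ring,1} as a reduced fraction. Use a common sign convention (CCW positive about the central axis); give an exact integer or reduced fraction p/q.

185/342

Stage 1: N_ring = 34 + 2·20 = 74
Stage 1: 34(ω_s−ω_c) = −74(ω_r−ω_c),  ω_s=0, ω_r=1
Stage 1: 34(0−ω_c) = −74(1−ω_c)  ⇒  108ω_c = 74  ⇒  ω_c = 37/54
  ⇒ ω_c¹/ω_r¹ = 37/54
Stage 2: N_ring = 16 + 2·22 = 60
Stage 2: 16(ω_s−ω_c) = −60(ω_r−ω_c),  ω_s=0, ω_r=1
Stage 2: 16(0−ω_c) = −60(1−ω_c)  ⇒  76ω_c = 60  ⇒  ω_c = 15/19
  ⇒ ω_c²/ω_r² = 15/19
Coupling ω_r² = ω_c¹ ⇒ overall = 37/54 × 15/19 = 185/342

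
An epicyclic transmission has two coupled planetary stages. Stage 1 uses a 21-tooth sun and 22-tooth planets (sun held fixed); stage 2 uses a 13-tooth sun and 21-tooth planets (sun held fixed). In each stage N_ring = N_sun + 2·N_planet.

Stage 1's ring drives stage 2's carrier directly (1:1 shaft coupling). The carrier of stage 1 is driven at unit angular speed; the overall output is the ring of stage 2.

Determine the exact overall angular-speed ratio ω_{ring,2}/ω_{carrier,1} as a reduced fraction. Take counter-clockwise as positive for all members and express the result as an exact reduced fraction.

Stage 1: N_ring = 21 + 2·22 = 65
Stage 1: 21(ω_s−ω_c) = −65(ω_r−ω_c),  ω_s=0, ω_c=1
Stage 1: ω_r = 1 − (21/65)(0−1) = 86/65
  ⇒ ω_r¹/ω_c¹ = 86/65
Stage 2: N_ring = 13 + 2·21 = 55
Stage 2: 13(ω_s−ω_c) = −55(ω_r−ω_c),  ω_s=0, ω_c=1
Stage 2: ω_r = 1 − (13/55)(0−1) = 68/55
  ⇒ ω_r²/ω_c² = 68/55
Coupling ω_c² = ω_r¹ ⇒ overall = 86/65 × 68/55 = 5848/3575

5848/3575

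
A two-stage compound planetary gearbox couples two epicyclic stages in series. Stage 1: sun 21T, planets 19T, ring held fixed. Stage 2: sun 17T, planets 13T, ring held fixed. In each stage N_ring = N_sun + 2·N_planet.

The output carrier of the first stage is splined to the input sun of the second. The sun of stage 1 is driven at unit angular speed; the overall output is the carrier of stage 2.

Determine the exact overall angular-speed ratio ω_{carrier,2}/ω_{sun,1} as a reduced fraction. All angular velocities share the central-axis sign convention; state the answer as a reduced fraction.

119/1600

Stage 1: N_ring = 21 + 2·19 = 59
Stage 1: 21(ω_s−ω_c) = −59(ω_r−ω_c),  ω_r=0, ω_s=1
Stage 1: 21(1−ω_c) = −59(0−ω_c)  ⇒  80ω_c = 21  ⇒  ω_c = 21/80
  ⇒ ω_c¹/ω_s¹ = 21/80
Stage 2: N_ring = 17 + 2·13 = 43
Stage 2: 17(ω_s−ω_c) = −43(ω_r−ω_c),  ω_r=0, ω_s=1
Stage 2: 17(1−ω_c) = −43(0−ω_c)  ⇒  60ω_c = 17  ⇒  ω_c = 17/60
  ⇒ ω_c²/ω_s² = 17/60
Coupling ω_s² = ω_c¹ ⇒ overall = 21/80 × 17/60 = 119/1600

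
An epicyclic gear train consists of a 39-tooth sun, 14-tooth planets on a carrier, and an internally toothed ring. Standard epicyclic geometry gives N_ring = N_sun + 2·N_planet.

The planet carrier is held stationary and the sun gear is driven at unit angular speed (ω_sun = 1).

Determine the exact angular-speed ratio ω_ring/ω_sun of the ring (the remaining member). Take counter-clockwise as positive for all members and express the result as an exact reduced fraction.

-39/67

N_ring = 39 + 2·14 = 67
39(ω_s−ω_c) = −67(ω_r−ω_c),  ω_c=0, ω_s=1
ω_r = 0 − (39/67)(1−0) = -39/67
ω_r/ω_s = -39/67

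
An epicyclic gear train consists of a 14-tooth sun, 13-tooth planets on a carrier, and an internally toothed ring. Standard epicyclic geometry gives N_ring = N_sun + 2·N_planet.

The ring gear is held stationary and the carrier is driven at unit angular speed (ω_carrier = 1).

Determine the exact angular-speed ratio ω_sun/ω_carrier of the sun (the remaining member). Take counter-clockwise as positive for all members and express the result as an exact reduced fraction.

27/7

N_ring = 14 + 2·13 = 40
14(ω_s−ω_c) = −40(ω_r−ω_c),  ω_r=0, ω_c=1
ω_s = 1 − (40/14)(0−1) = 27/7
ω_s/ω_c = 27/7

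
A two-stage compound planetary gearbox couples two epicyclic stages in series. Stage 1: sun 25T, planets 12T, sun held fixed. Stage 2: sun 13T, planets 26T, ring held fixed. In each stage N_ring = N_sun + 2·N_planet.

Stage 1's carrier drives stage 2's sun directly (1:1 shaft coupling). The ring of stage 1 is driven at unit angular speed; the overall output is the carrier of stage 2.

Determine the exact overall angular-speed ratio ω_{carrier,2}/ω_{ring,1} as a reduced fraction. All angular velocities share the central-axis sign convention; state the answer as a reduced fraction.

49/444

Stage 1: N_ring = 25 + 2·12 = 49
Stage 1: 25(ω_s−ω_c) = −49(ω_r−ω_c),  ω_s=0, ω_r=1
Stage 1: 25(0−ω_c) = −49(1−ω_c)  ⇒  74ω_c = 49  ⇒  ω_c = 49/74
  ⇒ ω_c¹/ω_r¹ = 49/74
Stage 2: N_ring = 13 + 2·26 = 65
Stage 2: 13(ω_s−ω_c) = −65(ω_r−ω_c),  ω_r=0, ω_s=1
Stage 2: 13(1−ω_c) = −65(0−ω_c)  ⇒  78ω_c = 13  ⇒  ω_c = 1/6
  ⇒ ω_c²/ω_s² = 1/6
Coupling ω_s² = ω_c¹ ⇒ overall = 49/74 × 1/6 = 49/444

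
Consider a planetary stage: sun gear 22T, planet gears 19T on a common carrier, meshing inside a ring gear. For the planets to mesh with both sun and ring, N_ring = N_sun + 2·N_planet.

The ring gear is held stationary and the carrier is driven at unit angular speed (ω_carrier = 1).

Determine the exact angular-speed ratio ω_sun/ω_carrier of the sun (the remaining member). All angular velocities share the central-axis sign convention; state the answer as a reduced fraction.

41/11

N_ring = 22 + 2·19 = 60
22(ω_s−ω_c) = −60(ω_r−ω_c),  ω_r=0, ω_c=1
ω_s = 1 − (60/22)(0−1) = 41/11
ω_s/ω_c = 41/11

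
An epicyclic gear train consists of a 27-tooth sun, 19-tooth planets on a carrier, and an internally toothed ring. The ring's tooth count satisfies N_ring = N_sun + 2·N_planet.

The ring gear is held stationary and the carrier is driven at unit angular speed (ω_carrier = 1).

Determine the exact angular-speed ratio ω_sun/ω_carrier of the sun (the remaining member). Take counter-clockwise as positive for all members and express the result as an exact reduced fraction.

92/27

N_ring = 27 + 2·19 = 65
27(ω_s−ω_c) = −65(ω_r−ω_c),  ω_r=0, ω_c=1
ω_s = 1 − (65/27)(0−1) = 92/27
ω_s/ω_c = 92/27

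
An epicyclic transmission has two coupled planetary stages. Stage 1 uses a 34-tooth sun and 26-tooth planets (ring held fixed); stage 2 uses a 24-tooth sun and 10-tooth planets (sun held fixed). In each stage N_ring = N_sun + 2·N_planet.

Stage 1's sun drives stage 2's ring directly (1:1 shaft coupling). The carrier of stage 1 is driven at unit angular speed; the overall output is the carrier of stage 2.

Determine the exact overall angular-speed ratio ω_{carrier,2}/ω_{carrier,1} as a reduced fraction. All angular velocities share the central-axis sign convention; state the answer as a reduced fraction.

660/289

Stage 1: N_ring = 34 + 2·26 = 86
Stage 1: 34(ω_s−ω_c) = −86(ω_r−ω_c),  ω_r=0, ω_c=1
Stage 1: ω_s = 1 − (86/34)(0−1) = 60/17
  ⇒ ω_s¹/ω_c¹ = 60/17
Stage 2: N_ring = 24 + 2·10 = 44
Stage 2: 24(ω_s−ω_c) = −44(ω_r−ω_c),  ω_s=0, ω_r=1
Stage 2: 24(0−ω_c) = −44(1−ω_c)  ⇒  68ω_c = 44  ⇒  ω_c = 11/17
  ⇒ ω_c²/ω_r² = 11/17
Coupling ω_r² = ω_s¹ ⇒ overall = 60/17 × 11/17 = 660/289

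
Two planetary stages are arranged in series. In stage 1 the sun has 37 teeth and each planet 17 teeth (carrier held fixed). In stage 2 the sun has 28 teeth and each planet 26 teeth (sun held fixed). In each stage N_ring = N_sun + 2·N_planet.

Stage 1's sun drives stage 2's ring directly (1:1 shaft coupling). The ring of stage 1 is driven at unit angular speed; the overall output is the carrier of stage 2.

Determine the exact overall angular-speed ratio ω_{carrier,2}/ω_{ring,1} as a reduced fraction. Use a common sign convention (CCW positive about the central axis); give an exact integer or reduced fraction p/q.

Stage 1: N_ring = 37 + 2·17 = 71
Stage 1: 37(ω_s−ω_c) = −71(ω_r−ω_c),  ω_c=0, ω_r=1
Stage 1: ω_s = 0 − (71/37)(1−0) = -71/37
  ⇒ ω_s¹/ω_r¹ = -71/37
Stage 2: N_ring = 28 + 2·26 = 80
Stage 2: 28(ω_s−ω_c) = −80(ω_r−ω_c),  ω_s=0, ω_r=1
Stage 2: 28(0−ω_c) = −80(1−ω_c)  ⇒  108ω_c = 80  ⇒  ω_c = 20/27
  ⇒ ω_c²/ω_r² = 20/27
Coupling ω_r² = ω_s¹ ⇒ overall = -71/37 × 20/27 = -1420/999

-1420/999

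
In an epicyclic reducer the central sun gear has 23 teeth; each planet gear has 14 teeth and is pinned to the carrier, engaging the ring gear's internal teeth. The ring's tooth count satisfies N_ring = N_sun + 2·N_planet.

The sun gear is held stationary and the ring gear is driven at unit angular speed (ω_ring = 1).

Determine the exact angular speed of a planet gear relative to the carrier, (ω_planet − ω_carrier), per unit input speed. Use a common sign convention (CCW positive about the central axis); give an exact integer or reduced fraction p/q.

1173/1036

N_ring = 23 + 2·14 = 51
23(ω_s−ω_c) = −51(ω_r−ω_c),  ω_s=0, ω_r=1
23(0−ω_c) = −51(1−ω_c)  ⇒  74ω_c = 51  ⇒  ω_c = 51/74
sun–planet: 23·(0−51/74) = −14·(ω_p−ω_c)  ⇒  ω_p−ω_c = −(23/14)·(-51/74) = 1173/1036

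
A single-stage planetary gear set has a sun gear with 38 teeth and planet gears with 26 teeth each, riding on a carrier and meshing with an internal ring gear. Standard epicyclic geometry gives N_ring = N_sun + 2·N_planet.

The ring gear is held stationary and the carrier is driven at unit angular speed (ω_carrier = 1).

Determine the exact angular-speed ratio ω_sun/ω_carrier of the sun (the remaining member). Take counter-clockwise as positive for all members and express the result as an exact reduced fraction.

64/19

N_ring = 38 + 2·26 = 90
38(ω_s−ω_c) = −90(ω_r−ω_c),  ω_r=0, ω_c=1
ω_s = 1 − (90/38)(0−1) = 64/19
ω_s/ω_c = 64/19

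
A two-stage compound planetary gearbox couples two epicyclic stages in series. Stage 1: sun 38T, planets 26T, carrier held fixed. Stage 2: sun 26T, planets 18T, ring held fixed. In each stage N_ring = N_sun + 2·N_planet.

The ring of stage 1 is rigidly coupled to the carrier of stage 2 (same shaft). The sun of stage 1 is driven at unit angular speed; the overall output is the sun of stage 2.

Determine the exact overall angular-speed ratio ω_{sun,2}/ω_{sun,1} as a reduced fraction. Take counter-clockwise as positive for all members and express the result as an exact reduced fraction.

-836/585

Stage 1: N_ring = 38 + 2·26 = 90
Stage 1: 38(ω_s−ω_c) = −90(ω_r−ω_c),  ω_c=0, ω_s=1
Stage 1: ω_r = 0 − (38/90)(1−0) = -19/45
  ⇒ ω_r¹/ω_s¹ = -19/45
Stage 2: N_ring = 26 + 2·18 = 62
Stage 2: 26(ω_s−ω_c) = −62(ω_r−ω_c),  ω_r=0, ω_c=1
Stage 2: ω_s = 1 − (62/26)(0−1) = 44/13
  ⇒ ω_s²/ω_c² = 44/13
Coupling ω_c² = ω_r¹ ⇒ overall = -19/45 × 44/13 = -836/585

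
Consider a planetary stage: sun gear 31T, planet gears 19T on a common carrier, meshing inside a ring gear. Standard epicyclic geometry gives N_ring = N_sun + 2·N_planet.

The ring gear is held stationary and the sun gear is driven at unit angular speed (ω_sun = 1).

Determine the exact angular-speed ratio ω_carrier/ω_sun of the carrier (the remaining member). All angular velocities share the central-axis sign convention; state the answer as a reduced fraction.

N_ring = 31 + 2·19 = 69
31(ω_s−ω_c) = −69(ω_r−ω_c),  ω_r=0, ω_s=1
31(1−ω_c) = −69(0−ω_c)  ⇒  100ω_c = 31  ⇒  ω_c = 31/100
ω_c/ω_s = 31/100

31/100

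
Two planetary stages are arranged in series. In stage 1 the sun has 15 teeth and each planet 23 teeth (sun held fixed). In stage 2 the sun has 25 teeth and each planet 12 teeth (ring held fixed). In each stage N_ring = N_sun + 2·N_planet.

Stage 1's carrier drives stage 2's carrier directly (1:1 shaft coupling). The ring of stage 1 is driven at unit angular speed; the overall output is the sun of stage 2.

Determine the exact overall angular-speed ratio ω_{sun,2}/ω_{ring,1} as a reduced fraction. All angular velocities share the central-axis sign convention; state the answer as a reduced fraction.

2257/950

Stage 1: N_ring = 15 + 2·23 = 61
Stage 1: 15(ω_s−ω_c) = −61(ω_r−ω_c),  ω_s=0, ω_r=1
Stage 1: 15(0−ω_c) = −61(1−ω_c)  ⇒  76ω_c = 61  ⇒  ω_c = 61/76
  ⇒ ω_c¹/ω_r¹ = 61/76
Stage 2: N_ring = 25 + 2·12 = 49
Stage 2: 25(ω_s−ω_c) = −49(ω_r−ω_c),  ω_r=0, ω_c=1
Stage 2: ω_s = 1 − (49/25)(0−1) = 74/25
  ⇒ ω_s²/ω_c² = 74/25
Coupling ω_c² = ω_c¹ ⇒ overall = 61/76 × 74/25 = 2257/950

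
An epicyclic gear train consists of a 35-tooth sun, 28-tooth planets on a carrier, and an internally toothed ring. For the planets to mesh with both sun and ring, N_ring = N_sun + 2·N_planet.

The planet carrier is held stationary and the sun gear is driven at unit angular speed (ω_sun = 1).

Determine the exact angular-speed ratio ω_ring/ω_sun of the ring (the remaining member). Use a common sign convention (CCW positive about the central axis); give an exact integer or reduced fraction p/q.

-5/13

N_ring = 35 + 2·28 = 91
35(ω_s−ω_c) = −91(ω_r−ω_c),  ω_c=0, ω_s=1
ω_r = 0 − (35/91)(1−0) = -5/13
ω_r/ω_s = -5/13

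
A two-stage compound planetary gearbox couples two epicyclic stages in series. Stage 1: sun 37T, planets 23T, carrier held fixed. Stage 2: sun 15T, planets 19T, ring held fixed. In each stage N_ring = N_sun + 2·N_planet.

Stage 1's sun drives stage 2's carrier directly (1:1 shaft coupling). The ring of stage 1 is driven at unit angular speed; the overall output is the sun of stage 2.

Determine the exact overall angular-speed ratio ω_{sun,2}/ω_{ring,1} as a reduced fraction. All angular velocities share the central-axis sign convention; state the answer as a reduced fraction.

Stage 1: N_ring = 37 + 2·23 = 83
Stage 1: 37(ω_s−ω_c) = −83(ω_r−ω_c),  ω_c=0, ω_r=1
Stage 1: ω_s = 0 − (83/37)(1−0) = -83/37
  ⇒ ω_s¹/ω_r¹ = -83/37
Stage 2: N_ring = 15 + 2·19 = 53
Stage 2: 15(ω_s−ω_c) = −53(ω_r−ω_c),  ω_r=0, ω_c=1
Stage 2: ω_s = 1 − (53/15)(0−1) = 68/15
  ⇒ ω_s²/ω_c² = 68/15
Coupling ω_c² = ω_s¹ ⇒ overall = -83/37 × 68/15 = -5644/555

-5644/555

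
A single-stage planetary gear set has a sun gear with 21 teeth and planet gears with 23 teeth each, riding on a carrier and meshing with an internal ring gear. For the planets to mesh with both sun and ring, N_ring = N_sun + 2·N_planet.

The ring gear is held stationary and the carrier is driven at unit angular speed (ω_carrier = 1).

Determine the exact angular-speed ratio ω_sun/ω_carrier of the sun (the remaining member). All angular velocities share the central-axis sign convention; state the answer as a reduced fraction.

88/21

N_ring = 21 + 2·23 = 67
21(ω_s−ω_c) = −67(ω_r−ω_c),  ω_r=0, ω_c=1
ω_s = 1 − (67/21)(0−1) = 88/21
ω_s/ω_c = 88/21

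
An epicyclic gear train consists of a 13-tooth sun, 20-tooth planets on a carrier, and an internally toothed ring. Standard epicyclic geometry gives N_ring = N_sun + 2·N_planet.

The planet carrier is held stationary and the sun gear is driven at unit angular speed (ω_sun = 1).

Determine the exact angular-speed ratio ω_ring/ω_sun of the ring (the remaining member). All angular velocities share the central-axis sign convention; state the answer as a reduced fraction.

N_ring = 13 + 2·20 = 53
13(ω_s−ω_c) = −53(ω_r−ω_c),  ω_c=0, ω_s=1
ω_r = 0 − (13/53)(1−0) = -13/53
ω_r/ω_s = -13/53

-13/53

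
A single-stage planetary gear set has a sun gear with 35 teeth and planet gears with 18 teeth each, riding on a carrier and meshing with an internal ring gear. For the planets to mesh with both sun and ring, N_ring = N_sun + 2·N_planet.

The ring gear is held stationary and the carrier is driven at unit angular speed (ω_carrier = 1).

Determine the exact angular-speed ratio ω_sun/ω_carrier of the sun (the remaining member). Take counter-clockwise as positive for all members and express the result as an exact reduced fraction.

N_ring = 35 + 2·18 = 71
35(ω_s−ω_c) = −71(ω_r−ω_c),  ω_r=0, ω_c=1
ω_s = 1 − (71/35)(0−1) = 106/35
ω_s/ω_c = 106/35

106/35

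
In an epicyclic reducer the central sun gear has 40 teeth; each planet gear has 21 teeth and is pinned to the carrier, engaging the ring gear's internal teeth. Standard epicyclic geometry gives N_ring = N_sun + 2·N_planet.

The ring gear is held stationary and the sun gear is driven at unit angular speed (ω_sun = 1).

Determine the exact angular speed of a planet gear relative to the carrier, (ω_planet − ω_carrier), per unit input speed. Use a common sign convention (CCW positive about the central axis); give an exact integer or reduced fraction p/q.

-1640/1281

N_ring = 40 + 2·21 = 82
40(ω_s−ω_c) = −82(ω_r−ω_c),  ω_r=0, ω_s=1
40(1−ω_c) = −82(0−ω_c)  ⇒  122ω_c = 40  ⇒  ω_c = 20/61
sun–planet: 40·(1−20/61) = −21·(ω_p−ω_c)  ⇒  ω_p−ω_c = −(40/21)·(41/61) = -1640/1281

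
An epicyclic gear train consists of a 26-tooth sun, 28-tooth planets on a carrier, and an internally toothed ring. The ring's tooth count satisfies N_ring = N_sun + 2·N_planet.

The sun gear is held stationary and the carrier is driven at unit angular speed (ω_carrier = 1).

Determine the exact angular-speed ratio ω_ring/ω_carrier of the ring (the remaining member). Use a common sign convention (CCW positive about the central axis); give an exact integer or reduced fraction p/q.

54/41

N_ring = 26 + 2·28 = 82
26(ω_s−ω_c) = −82(ω_r−ω_c),  ω_s=0, ω_c=1
ω_r = 1 − (26/82)(0−1) = 54/41
ω_r/ω_c = 54/41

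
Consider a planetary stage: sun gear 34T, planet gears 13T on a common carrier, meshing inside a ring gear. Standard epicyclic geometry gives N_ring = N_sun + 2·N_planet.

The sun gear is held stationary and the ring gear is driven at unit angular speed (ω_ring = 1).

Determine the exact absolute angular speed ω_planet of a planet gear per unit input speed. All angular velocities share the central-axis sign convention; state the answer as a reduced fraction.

30/13

N_ring = 34 + 2·13 = 60
34(ω_s−ω_c) = −60(ω_r−ω_c),  ω_s=0, ω_r=1
34(0−ω_c) = −60(1−ω_c)  ⇒  94ω_c = 60  ⇒  ω_c = 30/47
sun–planet: 34·(0−30/47) = −13·(ω_p−ω_c)  ⇒  ω_p−ω_c = −(34/13)·(-30/47) = 1020/611
ω_p = 30/47 + 1020/611 = 30/13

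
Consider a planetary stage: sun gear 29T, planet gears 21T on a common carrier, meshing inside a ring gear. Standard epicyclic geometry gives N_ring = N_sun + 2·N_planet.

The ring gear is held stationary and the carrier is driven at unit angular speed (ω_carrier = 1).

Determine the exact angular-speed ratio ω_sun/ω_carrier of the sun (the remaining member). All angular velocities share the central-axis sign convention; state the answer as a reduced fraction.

N_ring = 29 + 2·21 = 71
29(ω_s−ω_c) = −71(ω_r−ω_c),  ω_r=0, ω_c=1
ω_s = 1 − (71/29)(0−1) = 100/29
ω_s/ω_c = 100/29

100/29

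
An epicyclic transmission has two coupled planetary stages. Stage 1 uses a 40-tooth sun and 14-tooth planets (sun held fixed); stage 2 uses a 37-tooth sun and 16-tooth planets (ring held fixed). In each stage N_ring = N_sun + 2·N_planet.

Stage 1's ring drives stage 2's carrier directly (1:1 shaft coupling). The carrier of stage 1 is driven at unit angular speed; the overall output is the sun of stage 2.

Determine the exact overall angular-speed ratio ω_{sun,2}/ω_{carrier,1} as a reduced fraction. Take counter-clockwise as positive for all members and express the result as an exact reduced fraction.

2862/629

Stage 1: N_ring = 40 + 2·14 = 68
Stage 1: 40(ω_s−ω_c) = −68(ω_r−ω_c),  ω_s=0, ω_c=1
Stage 1: ω_r = 1 − (40/68)(0−1) = 27/17
  ⇒ ω_r¹/ω_c¹ = 27/17
Stage 2: N_ring = 37 + 2·16 = 69
Stage 2: 37(ω_s−ω_c) = −69(ω_r−ω_c),  ω_r=0, ω_c=1
Stage 2: ω_s = 1 − (69/37)(0−1) = 106/37
  ⇒ ω_s²/ω_c² = 106/37
Coupling ω_c² = ω_r¹ ⇒ overall = 27/17 × 106/37 = 2862/629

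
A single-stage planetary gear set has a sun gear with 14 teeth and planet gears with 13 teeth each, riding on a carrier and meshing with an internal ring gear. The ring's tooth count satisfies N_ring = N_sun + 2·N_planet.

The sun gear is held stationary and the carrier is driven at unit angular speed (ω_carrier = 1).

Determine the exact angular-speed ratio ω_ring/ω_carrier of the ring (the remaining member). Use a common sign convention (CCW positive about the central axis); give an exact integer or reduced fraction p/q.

N_ring = 14 + 2·13 = 40
14(ω_s−ω_c) = −40(ω_r−ω_c),  ω_s=0, ω_c=1
ω_r = 1 − (14/40)(0−1) = 27/20
ω_r/ω_c = 27/20

27/20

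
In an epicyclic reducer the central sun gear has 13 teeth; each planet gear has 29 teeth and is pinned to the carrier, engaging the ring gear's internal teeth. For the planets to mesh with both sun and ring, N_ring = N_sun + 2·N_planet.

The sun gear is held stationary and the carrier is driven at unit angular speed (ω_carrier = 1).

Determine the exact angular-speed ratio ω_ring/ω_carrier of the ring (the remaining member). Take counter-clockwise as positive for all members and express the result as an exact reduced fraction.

N_ring = 13 + 2·29 = 71
13(ω_s−ω_c) = −71(ω_r−ω_c),  ω_s=0, ω_c=1
ω_r = 1 − (13/71)(0−1) = 84/71
ω_r/ω_c = 84/71

84/71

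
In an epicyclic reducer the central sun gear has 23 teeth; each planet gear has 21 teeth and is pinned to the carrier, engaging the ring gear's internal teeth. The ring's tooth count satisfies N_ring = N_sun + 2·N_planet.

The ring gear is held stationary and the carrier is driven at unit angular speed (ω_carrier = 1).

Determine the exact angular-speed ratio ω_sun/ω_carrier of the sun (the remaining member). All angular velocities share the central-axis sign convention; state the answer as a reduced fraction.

88/23

N_ring = 23 + 2·21 = 65
23(ω_s−ω_c) = −65(ω_r−ω_c),  ω_r=0, ω_c=1
ω_s = 1 − (65/23)(0−1) = 88/23
ω_s/ω_c = 88/23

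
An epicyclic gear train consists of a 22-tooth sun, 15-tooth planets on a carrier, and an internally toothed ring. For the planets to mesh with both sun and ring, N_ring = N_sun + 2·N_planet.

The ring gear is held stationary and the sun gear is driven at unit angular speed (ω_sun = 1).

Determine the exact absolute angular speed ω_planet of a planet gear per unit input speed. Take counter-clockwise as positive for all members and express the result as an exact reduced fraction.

N_ring = 22 + 2·15 = 52
22(ω_s−ω_c) = −52(ω_r−ω_c),  ω_r=0, ω_s=1
22(1−ω_c) = −52(0−ω_c)  ⇒  74ω_c = 22  ⇒  ω_c = 11/37
sun–planet: 22·(1−11/37) = −15·(ω_p−ω_c)  ⇒  ω_p−ω_c = −(22/15)·(26/37) = -572/555
ω_p = 11/37 − 572/555 = -11/15

-11/15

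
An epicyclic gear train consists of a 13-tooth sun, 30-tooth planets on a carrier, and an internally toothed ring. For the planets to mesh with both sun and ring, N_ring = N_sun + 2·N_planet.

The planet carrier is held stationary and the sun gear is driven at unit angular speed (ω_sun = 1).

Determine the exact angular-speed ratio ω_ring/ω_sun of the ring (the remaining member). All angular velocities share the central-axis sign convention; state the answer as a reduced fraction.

-13/73

N_ring = 13 + 2·30 = 73
13(ω_s−ω_c) = −73(ω_r−ω_c),  ω_c=0, ω_s=1
ω_r = 0 − (13/73)(1−0) = -13/73
ω_r/ω_s = -13/73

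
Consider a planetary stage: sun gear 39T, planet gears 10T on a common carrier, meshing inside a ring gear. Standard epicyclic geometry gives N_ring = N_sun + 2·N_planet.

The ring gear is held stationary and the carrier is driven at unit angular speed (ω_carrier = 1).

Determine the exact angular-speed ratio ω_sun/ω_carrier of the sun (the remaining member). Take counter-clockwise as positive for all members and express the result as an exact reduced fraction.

98/39

N_ring = 39 + 2·10 = 59
39(ω_s−ω_c) = −59(ω_r−ω_c),  ω_r=0, ω_c=1
ω_s = 1 − (59/39)(0−1) = 98/39
ω_s/ω_c = 98/39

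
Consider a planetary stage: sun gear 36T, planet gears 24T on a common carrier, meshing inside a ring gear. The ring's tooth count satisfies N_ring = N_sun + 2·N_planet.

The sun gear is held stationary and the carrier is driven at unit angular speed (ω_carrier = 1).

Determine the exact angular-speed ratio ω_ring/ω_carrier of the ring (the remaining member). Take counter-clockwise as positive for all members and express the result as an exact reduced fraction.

N_ring = 36 + 2·24 = 84
36(ω_s−ω_c) = −84(ω_r−ω_c),  ω_s=0, ω_c=1
ω_r = 1 − (36/84)(0−1) = 10/7
ω_r/ω_c = 10/7

10/7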